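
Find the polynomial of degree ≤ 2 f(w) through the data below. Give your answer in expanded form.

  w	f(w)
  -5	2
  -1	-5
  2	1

L_0(w) = (w + 1)(w - 2) / [28] = (1/28)w^2 - (1/28)w - 1/14
L_1(w) = (w + 5)(w - 2) / [-12] = -(1/12)w^2 - (1/4)w + 5/6
L_2(w) = (w + 5)(w + 1) / [21] = (1/21)w^2 + (2/7)w + 5/21
f(w) = 2·L_0 + (-5)·L_1 + 1·L_2
  2·L_0(w) = (1/14)w^2 - (1/14)w - 1/7
  (-5)·L_1(w) = (5/12)w^2 + (5/4)w - 25/6
  1·L_2(w) = (1/21)w^2 + (2/7)w + 5/21
Adding term by term: (15/28)w^2 + (41/28)w - 57/14

f(w) = (15/28)w^2 + (41/28)w - 57/14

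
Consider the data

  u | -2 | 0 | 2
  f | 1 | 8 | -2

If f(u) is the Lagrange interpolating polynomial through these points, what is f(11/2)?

Evaluate each Lagrange basis at u = 11/2:
L_0(11/2) = (11/2)·(7/2)/[(-2)·(-4)] = 77/32
L_1(11/2) = (15/2)·(7/2)/[(2)·(-2)] = -105/16
L_2(11/2) = (15/2)·(11/2)/[(4)·(2)] = 165/32
Sum: 1·(77/32) + 8·(-105/16) + (-2)·(165/32) = -1933/32

-1933/32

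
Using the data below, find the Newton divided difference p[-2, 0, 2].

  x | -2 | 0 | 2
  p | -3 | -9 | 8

23/8

p[-2,0] = (-9 - (-3)) / (0 - (-2)) = -3
p[0,2] = (8 - (-9)) / (2 - 0) = 17/2
p[-2,0,2] = (17/2 - (-3)) / (2 - (-2)) = 23/8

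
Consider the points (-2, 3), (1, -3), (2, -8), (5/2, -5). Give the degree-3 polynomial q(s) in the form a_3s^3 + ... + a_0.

Newton's divided differences:
q[-2,1] = (-3 - 3) / (1 - (-2)) = -2
q[1,2] = (-8 - (-3)) / (2 - 1) = -5
q[2,5/2] = (-5 - (-8)) / (5/2 - 2) = 6
q[-2,1,2] = (-5 - (-2)) / (2 - (-2)) = -3/4
q[1,2,5/2] = (6 - (-5)) / (5/2 - 1) = 22/3
q[-2,1,2,5/2] = (22/3 - (-3/4)) / (5/2 - (-2)) = 97/54
q(s) = 3 + (-2)·(s + 2) + (-3/4)·(s + 2)(s - 1) + (97/54)·(s + 2)(s - 1)(s - 2)
Expanding: q(s) = (97/54)s^3 - (275/108)s^2 - (1073/108)s + 415/54

q(s) = (97/54)s^3 - (275/108)s^2 - (1073/108)s + 415/54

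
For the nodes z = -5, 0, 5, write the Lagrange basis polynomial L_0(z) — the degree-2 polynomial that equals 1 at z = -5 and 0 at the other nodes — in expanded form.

L_0(z) = z(z - 5) / [(-5)·(-10)]
       = (z^2 - 5z) / (50)

L_0(z) = (1/50)z^2 - (1/10)z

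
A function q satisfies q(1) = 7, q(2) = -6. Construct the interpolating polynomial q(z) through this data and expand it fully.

Build the Lagrange basis polynomials:
L_0(z) = (z - 2) / [-1] = -z + 2
L_1(z) = (z - 1) / [1] = z - 1
q(z) = 7·L_0 + (-6)·L_1
  7·L_0(z) = -7z + 14
  (-6)·L_1(z) = -6z + 6
Adding term by term: -13z + 20

q(z) = -13z + 20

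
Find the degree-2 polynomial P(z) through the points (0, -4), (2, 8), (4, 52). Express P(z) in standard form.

P(z) = 4z^2 - 2z - 4

Build the Lagrange basis polynomials:
L_0(z) = (z - 2)(z - 4) / [8] = (1/8)z^2 - (3/4)z + 1
L_1(z) = z(z - 4) / [-4] = -(1/4)z^2 + z
L_2(z) = z(z - 2) / [8] = (1/8)z^2 - (1/4)z
P(z) = (-4)·L_0 + 8·L_1 + 52·L_2
  (-4)·L_0(z) = -(1/2)z^2 + 3z - 4
  8·L_1(z) = -2z^2 + 8z
  52·L_2(z) = (13/2)z^2 - 13z
Adding term by term: 4z^2 - 2z - 4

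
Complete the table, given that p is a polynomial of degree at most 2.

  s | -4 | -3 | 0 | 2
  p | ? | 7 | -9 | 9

119/5

The 3 known values determine p uniquely (degree ≤ 2).
Evaluate each Lagrange basis at s = -4:
L_0(-4) = (-4)·(-6)/[(-3)·(-5)] = 8/5
L_1(-4) = (-1)·(-6)/[(3)·(-2)] = -1
L_2(-4) = (-1)·(-4)/[(5)·(2)] = 2/5
Sum: 7·(8/5) + (-9)·(-1) + 9·(2/5) = 119/5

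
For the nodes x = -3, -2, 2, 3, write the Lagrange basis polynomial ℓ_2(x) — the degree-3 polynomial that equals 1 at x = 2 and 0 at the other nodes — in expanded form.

ℓ_2(x) = -(1/20)x^3 - (1/10)x^2 + (9/20)x + 9/10

ℓ_2(x) = (x + 3)(x + 2)(x - 3) / [(5)·(4)·(-1)]
       = (x^3 + 2x^2 - 9x - 18) / (-20)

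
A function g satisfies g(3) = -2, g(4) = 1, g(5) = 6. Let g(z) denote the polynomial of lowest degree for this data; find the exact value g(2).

-3

Evaluate each Lagrange basis at z = 2:
L_0(2) = (-2)·(-3)/[(-1)·(-2)] = 3
L_1(2) = (-1)·(-3)/[(1)·(-1)] = -3
L_2(2) = (-1)·(-2)/[(2)·(1)] = 1
Sum: (-2)·(3) + 1·(-3) + 6·(1) = -3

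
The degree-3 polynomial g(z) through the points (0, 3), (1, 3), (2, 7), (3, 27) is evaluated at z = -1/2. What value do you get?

3/4

Evaluate each Lagrange basis at z = -1/2:
L_0(-1/2) = (-3/2)·(-5/2)·(-7/2)/[(-1)·(-2)·(-3)] = 35/16
L_1(-1/2) = (-1/2)·(-5/2)·(-7/2)/[(1)·(-1)·(-2)] = -35/16
L_2(-1/2) = (-1/2)·(-3/2)·(-7/2)/[(2)·(1)·(-1)] = 21/16
L_3(-1/2) = (-1/2)·(-3/2)·(-5/2)/[(3)·(2)·(1)] = -5/16
Sum: 3·(35/16) + 3·(-35/16) + 7·(21/16) + 27·(-5/16) = 3/4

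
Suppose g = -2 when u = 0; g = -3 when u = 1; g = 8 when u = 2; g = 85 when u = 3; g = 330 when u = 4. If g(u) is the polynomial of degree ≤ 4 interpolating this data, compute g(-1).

5

Evaluate each Lagrange basis at u = -1:
L_0(-1) = (-2)·(-3)·(-4)·(-5)/[(-1)·(-2)·(-3)·(-4)] = 5
L_1(-1) = (-1)·(-3)·(-4)·(-5)/[(1)·(-1)·(-2)·(-3)] = -10
L_2(-1) = (-1)·(-2)·(-4)·(-5)/[(2)·(1)·(-1)·(-2)] = 10
L_3(-1) = (-1)·(-2)·(-3)·(-5)/[(3)·(2)·(1)·(-1)] = -5
L_4(-1) = (-1)·(-2)·(-3)·(-4)/[(4)·(3)·(2)·(1)] = 1
Sum: (-2)·(5) + (-3)·(-10) + 8·(10) + 85·(-5) + 330·(1) = 5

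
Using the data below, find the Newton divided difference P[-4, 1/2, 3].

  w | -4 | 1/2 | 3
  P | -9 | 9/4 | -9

-1

P[-4,1/2] = (9/4 - (-9)) / (1/2 - (-4)) = 5/2
P[1/2,3] = (-9 - 9/4) / (3 - 1/2) = -9/2
P[-4,1/2,3] = (-9/2 - 5/2) / (3 - (-4)) = -1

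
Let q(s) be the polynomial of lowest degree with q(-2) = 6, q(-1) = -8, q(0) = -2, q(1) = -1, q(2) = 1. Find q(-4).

349

Using Newton's divided-difference form:
q[-2,-1] = (-8 - 6) / (-1 - (-2)) = -14
q[-1,0] = (-2 - (-8)) / (0 - (-1)) = 6
q[0,1] = (-1 - (-2)) / (1 - 0) = 1
q[1,2] = (1 - (-1)) / (2 - 1) = 2
q[-2,-1,0] = (6 - (-14)) / (0 - (-2)) = 10
q[-1,0,1] = (1 - 6) / (1 - (-1)) = -5/2
q[0,1,2] = (2 - 1) / (2 - 0) = 1/2
q[-2,-1,0,1] = (-5/2 - 10) / (1 - (-2)) = -25/6
q[-1,0,1,2] = (1/2 - (-5/2)) / (2 - (-1)) = 1
q[-2,-1,0,1,2] = (1 - (-25/6)) / (2 - (-2)) = 31/24
q(-4) = 6 + (-14)·(-2) + 10·(-2)·(-3) + (-25/6)·(-2)·(-3)·(-4) + (31/24)·(-2)·(-3)·(-4)·(-5) = 349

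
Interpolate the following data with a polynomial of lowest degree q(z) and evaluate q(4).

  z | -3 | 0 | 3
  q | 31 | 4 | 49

Evaluate each Lagrange basis at z = 4:
L_0(4) = (4)·(1)/[(-3)·(-6)] = 2/9
L_1(4) = (7)·(1)/[(3)·(-3)] = -7/9
L_2(4) = (7)·(4)/[(6)·(3)] = 14/9
Sum: 31·(2/9) + 4·(-7/9) + 49·(14/9) = 80

80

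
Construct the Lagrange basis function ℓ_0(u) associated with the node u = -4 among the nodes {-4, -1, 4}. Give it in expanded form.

ℓ_0(u) = (u + 1)(u - 4) / [(-3)·(-8)]
       = (u^2 - 3u - 4) / (24)

ℓ_0(u) = (1/24)u^2 - (1/8)u - 1/6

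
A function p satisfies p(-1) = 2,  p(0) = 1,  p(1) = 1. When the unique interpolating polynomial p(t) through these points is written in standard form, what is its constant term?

Build the Lagrange basis polynomials:
L_0(t) = t(t - 1) / [2] = (1/2)t^2 - (1/2)t
L_1(t) = (t + 1)(t - 1) / [-1] = -t^2 + 1
L_2(t) = (t + 1)t / [2] = (1/2)t^2 + (1/2)t
p(t) = 2·L_0 + 1·L_1 + 1·L_2
Only the constant term is needed; take it from each L_i and combine:
2·(0) + 1·(1) + 1·(0) = 1

1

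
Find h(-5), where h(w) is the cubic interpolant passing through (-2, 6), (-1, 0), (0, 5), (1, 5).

Evaluate each Lagrange basis at w = -5:
L_0(-5) = (-4)·(-5)·(-6)/[(-1)·(-2)·(-3)] = 20
L_1(-5) = (-3)·(-5)·(-6)/[(1)·(-1)·(-2)] = -45
L_2(-5) = (-3)·(-4)·(-6)/[(2)·(1)·(-1)] = 36
L_3(-5) = (-3)·(-4)·(-5)/[(3)·(2)·(1)] = -10
Sum: 6·(20) + 0 + 5·(36) + 5·(-10) = 250

250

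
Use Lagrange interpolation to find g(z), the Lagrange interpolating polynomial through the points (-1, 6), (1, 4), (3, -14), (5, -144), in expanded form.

g(z) = -2z^3 + 4z^2 + z + 1

L_0(z) = (z - 1)(z - 3)(z - 5) / [-48] = -(1/48)z^3 + (3/16)z^2 - (23/48)z + 5/16
L_1(z) = (z + 1)(z - 3)(z - 5) / [16] = (1/16)z^3 - (7/16)z^2 + (7/16)z + 15/16
L_2(z) = (z + 1)(z - 1)(z - 5) / [-16] = -(1/16)z^3 + (5/16)z^2 + (1/16)z - 5/16
L_3(z) = (z + 1)(z - 1)(z - 3) / [48] = (1/48)z^3 - (1/16)z^2 - (1/48)z + 1/16
g(z) = 6·L_0 + 4·L_1 + (-14)·L_2 + (-144)·L_3
  6·L_0(z) = -(1/8)z^3 + (9/8)z^2 - (23/8)z + 15/8
  4·L_1(z) = (1/4)z^3 - (7/4)z^2 + (7/4)z + 15/4
  (-14)·L_2(z) = (7/8)z^3 - (35/8)z^2 - (7/8)z + 35/8
  (-144)·L_3(z) = -3z^3 + 9z^2 + 3z - 9
Adding term by term: -2z^3 + 4z^2 + z + 1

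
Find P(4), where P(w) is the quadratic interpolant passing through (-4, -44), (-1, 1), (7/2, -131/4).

-44

Evaluate each Lagrange basis at w = 4:
L_0(4) = (5)·(1/2)/[(-3)·(-15/2)] = 1/9
L_1(4) = (8)·(1/2)/[(3)·(-9/2)] = -8/27
L_2(4) = (8)·(5)/[(15/2)·(9/2)] = 32/27
Sum: (-44)·(1/9) + 1·(-8/27) + (-131/4)·(32/27) = -44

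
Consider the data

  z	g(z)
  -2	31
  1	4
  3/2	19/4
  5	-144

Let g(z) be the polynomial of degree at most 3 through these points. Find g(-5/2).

219/4

Evaluate each Lagrange basis at z = -5/2:
L_0(-5/2) = (-7/2)·(-4)·(-15/2)/[(-3)·(-7/2)·(-7)] = 10/7
L_1(-5/2) = (-1/2)·(-4)·(-15/2)/[(3)·(-1/2)·(-4)] = -5/2
L_2(-5/2) = (-1/2)·(-7/2)·(-15/2)/[(7/2)·(1/2)·(-7/2)] = 15/7
L_3(-5/2) = (-1/2)·(-7/2)·(-4)/[(7)·(4)·(7/2)] = -1/14
Sum: 31·(10/7) + 4·(-5/2) + 19/4·(15/7) + (-144)·(-1/14) = 219/4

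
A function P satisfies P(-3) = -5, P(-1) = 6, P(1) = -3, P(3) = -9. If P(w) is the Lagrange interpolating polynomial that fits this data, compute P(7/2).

-939/128

Evaluate each Lagrange basis at w = 7/2:
L_0(7/2) = (9/2)·(5/2)·(1/2)/[(-2)·(-4)·(-6)] = -15/128
L_1(7/2) = (13/2)·(5/2)·(1/2)/[(2)·(-2)·(-4)] = 65/128
L_2(7/2) = (13/2)·(9/2)·(1/2)/[(4)·(2)·(-2)] = -117/128
L_3(7/2) = (13/2)·(9/2)·(5/2)/[(6)·(4)·(2)] = 195/128
Sum: (-5)·(-15/128) + 6·(65/128) + (-3)·(-117/128) + (-9)·(195/128) = -939/128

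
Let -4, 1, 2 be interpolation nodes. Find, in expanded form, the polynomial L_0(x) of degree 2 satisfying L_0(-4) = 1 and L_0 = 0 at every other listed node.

L_0(x) = (x - 1)(x - 2) / [(-5)·(-6)]
       = (x^2 - 3x + 2) / (30)

L_0(x) = (1/30)x^2 - (1/10)x + 1/15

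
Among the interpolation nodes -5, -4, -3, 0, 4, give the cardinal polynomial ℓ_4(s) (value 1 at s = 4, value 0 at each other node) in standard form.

ℓ_4(s) = (1/2016)s^4 + (1/168)s^3 + (47/2016)s^2 + (5/168)s

ℓ_4(s) = (s + 5)(s + 4)(s + 3)s / [(9)·(8)·(7)·(4)]
       = (s^4 + 12s^3 + 47s^2 + 60s) / (2016)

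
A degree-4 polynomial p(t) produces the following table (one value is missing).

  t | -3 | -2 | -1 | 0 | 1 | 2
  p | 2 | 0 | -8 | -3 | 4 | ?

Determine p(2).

-28

The 5 known values determine p uniquely (degree ≤ 4).
Evaluate each Lagrange basis at t = 2:
L_0(2) = (4)·(3)·(2)·(1)/[(-1)·(-2)·(-3)·(-4)] = 1
L_1(2) = (5)·(3)·(2)·(1)/[(1)·(-1)·(-2)·(-3)] = -5
L_2(2) = (5)·(4)·(2)·(1)/[(2)·(1)·(-1)·(-2)] = 10
L_3(2) = (5)·(4)·(3)·(1)/[(3)·(2)·(1)·(-1)] = -10
L_4(2) = (5)·(4)·(3)·(2)/[(4)·(3)·(2)·(1)] = 5
Sum: 2·(1) + 0 + (-8)·(10) + (-3)·(-10) + 4·(5) = -28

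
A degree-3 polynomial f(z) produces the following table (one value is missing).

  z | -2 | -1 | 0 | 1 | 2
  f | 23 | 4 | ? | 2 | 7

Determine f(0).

-1

The 4 known values determine f uniquely (degree ≤ 3).
Evaluate each Lagrange basis at z = 0:
L_0(0) = (1)·(-1)·(-2)/[(-1)·(-3)·(-4)] = -1/6
L_1(0) = (2)·(-1)·(-2)/[(1)·(-2)·(-3)] = 2/3
L_2(0) = (2)·(1)·(-2)/[(3)·(2)·(-1)] = 2/3
L_3(0) = (2)·(1)·(-1)/[(4)·(3)·(1)] = -1/6
Sum: 23·(-1/6) + 4·(2/3) + 2·(2/3) + 7·(-1/6) = -1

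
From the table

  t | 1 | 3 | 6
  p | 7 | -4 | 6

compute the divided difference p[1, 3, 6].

53/30

p[1,3] = (-4 - 7) / (3 - 1) = -11/2
p[3,6] = (6 - (-4)) / (6 - 3) = 10/3
p[1,3,6] = (10/3 - (-11/2)) / (6 - 1) = 53/30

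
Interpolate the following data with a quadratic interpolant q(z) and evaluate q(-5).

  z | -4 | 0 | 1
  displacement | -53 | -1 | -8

-86

Evaluate each Lagrange basis at z = -5:
L_0(-5) = (-5)·(-6)/[(-4)·(-5)] = 3/2
L_1(-5) = (-1)·(-6)/[(4)·(-1)] = -3/2
L_2(-5) = (-1)·(-5)/[(5)·(1)] = 1
Sum: (-53)·(3/2) + (-1)·(-3/2) + (-8)·(1) = -86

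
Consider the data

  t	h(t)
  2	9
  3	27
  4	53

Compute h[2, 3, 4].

h[2,3] = (27 - 9) / (3 - 2) = 18
h[3,4] = (53 - 27) / (4 - 3) = 26
h[2,3,4] = (26 - 18) / (4 - 2) = 4

4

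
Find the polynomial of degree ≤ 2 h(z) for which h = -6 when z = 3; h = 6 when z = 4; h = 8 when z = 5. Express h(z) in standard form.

h(z) = -5z^2 + 47z - 102

Build the Lagrange basis polynomials:
L_0(z) = (z - 4)(z - 5) / [2] = (1/2)z^2 - (9/2)z + 10
L_1(z) = (z - 3)(z - 5) / [-1] = -z^2 + 8z - 15
L_2(z) = (z - 3)(z - 4) / [2] = (1/2)z^2 - (7/2)z + 6
h(z) = (-6)·L_0 + 6·L_1 + 8·L_2
  (-6)·L_0(z) = -3z^2 + 27z - 60
  6·L_1(z) = -6z^2 + 48z - 90
  8·L_2(z) = 4z^2 - 28z + 48
Adding term by term: -5z^2 + 47z - 102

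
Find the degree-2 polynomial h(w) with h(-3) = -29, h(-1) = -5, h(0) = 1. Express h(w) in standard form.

h(w) = -2w^2 + 4w + 1

Newton's divided differences:
h[-3,-1] = (-5 - (-29)) / (-1 - (-3)) = 12
h[-1,0] = (1 - (-5)) / (0 - (-1)) = 6
h[-3,-1,0] = (6 - 12) / (0 - (-3)) = -2
h(w) = -29 + 12·(w + 3) + (-2)·(w + 3)(w + 1)
Expanding: h(w) = -2w^2 + 4w + 1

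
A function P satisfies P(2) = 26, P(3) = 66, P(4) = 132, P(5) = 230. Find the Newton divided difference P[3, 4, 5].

16

P[3,4] = (132 - 66) / (4 - 3) = 66
P[4,5] = (230 - 132) / (5 - 4) = 98
P[3,4,5] = (98 - 66) / (5 - 3) = 16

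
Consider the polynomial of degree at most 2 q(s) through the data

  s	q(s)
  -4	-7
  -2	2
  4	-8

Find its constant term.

L_0(s) = (s + 2)(s - 4) / [16] = (1/16)s^2 - (1/8)s - 1/2
L_1(s) = (s + 4)(s - 4) / [-12] = -(1/12)s^2 + 4/3
L_2(s) = (s + 4)(s + 2) / [48] = (1/48)s^2 + (1/8)s + 1/6
q(s) = (-7)·L_0 + 2·L_1 + (-8)·L_2
Only the constant term is needed; take it from each L_i and combine:
(-7)·(-1/2) + 2·(4/3) + (-8)·(1/6) = 29/6

29/6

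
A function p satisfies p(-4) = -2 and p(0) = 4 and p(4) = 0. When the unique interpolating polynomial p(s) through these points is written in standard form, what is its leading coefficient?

-5/16

Build the Lagrange basis polynomials:
L_0(s) = s(s - 4) / [32] = (1/32)s^2 - (1/8)s
L_1(s) = (s + 4)(s - 4) / [-16] = -(1/16)s^2 + 1
L_2(s) = (s + 4)s / [32] = (1/32)s^2 + (1/8)s
p(s) = (-2)·L_0 + 4·L_1 + 0·L_2
Only the coefficient of s^2 is needed; take it from each L_i and combine:
(-2)·(1/32) + 4·(-1/16) + 0·(1/32) = -5/16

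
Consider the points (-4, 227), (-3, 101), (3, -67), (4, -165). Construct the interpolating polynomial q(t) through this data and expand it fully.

q(t) = -3t^3 + 2t^2 - t - 1

L_0(t) = (t + 3)(t - 3)(t - 4) / [-56] = -(1/56)t^3 + (1/14)t^2 + (9/56)t - 9/14
L_1(t) = (t + 4)(t - 3)(t - 4) / [42] = (1/42)t^3 - (1/14)t^2 - (8/21)t + 8/7
L_2(t) = (t + 4)(t + 3)(t - 4) / [-42] = -(1/42)t^3 - (1/14)t^2 + (8/21)t + 8/7
L_3(t) = (t + 4)(t + 3)(t - 3) / [56] = (1/56)t^3 + (1/14)t^2 - (9/56)t - 9/14
q(t) = 227·L_0 + 101·L_1 + (-67)·L_2 + (-165)·L_3
  227·L_0(t) = -(227/56)t^3 + (227/14)t^2 + (2043/56)t - 2043/14
  101·L_1(t) = (101/42)t^3 - (101/14)t^2 - (808/21)t + 808/7
  (-67)·L_2(t) = (67/42)t^3 + (67/14)t^2 - (536/21)t - 536/7
  (-165)·L_3(t) = -(165/56)t^3 - (165/14)t^2 + (1485/56)t + 1485/14
Adding term by term: -3t^3 + 2t^2 - t - 1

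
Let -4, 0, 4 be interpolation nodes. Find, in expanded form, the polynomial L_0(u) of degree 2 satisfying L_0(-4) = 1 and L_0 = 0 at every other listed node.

L_0(u) = u(u - 4) / [(-4)·(-8)]
       = (u^2 - 4u) / (32)

L_0(u) = (1/32)u^2 - (1/8)u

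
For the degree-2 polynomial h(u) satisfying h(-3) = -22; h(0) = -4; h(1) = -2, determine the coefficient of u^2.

Build the Lagrange basis polynomials:
L_0(u) = u(u - 1) / [12] = (1/12)u^2 - (1/12)u
L_1(u) = (u + 3)(u - 1) / [-3] = -(1/3)u^2 - (2/3)u + 1
L_2(u) = (u + 3)u / [4] = (1/4)u^2 + (3/4)u
h(u) = (-22)·L_0 + (-4)·L_1 + (-2)·L_2
Only the coefficient of u^2 is needed; take it from each L_i and combine:
(-22)·(1/12) + (-4)·(-1/3) + (-2)·(1/4) = -1

-1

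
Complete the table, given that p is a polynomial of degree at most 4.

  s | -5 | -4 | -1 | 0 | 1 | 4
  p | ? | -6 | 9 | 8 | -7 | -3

219/4

The 5 known values determine p uniquely (degree ≤ 4).
L_0(-5) = (-4)·(-5)·(-6)·(-9)/[(-3)·(-4)·(-5)·(-8)] = 9/4
L_1(-5) = (-1)·(-5)·(-6)·(-9)/[(3)·(-1)·(-2)·(-5)] = -9
L_2(-5) = (-1)·(-4)·(-6)·(-9)/[(4)·(1)·(-1)·(-4)] = 27/2
L_3(-5) = (-1)·(-4)·(-5)·(-9)/[(5)·(2)·(1)·(-3)] = -6
L_4(-5) = (-1)·(-4)·(-5)·(-6)/[(8)·(5)·(4)·(3)] = 1/4
Sum: (-6)·(9/4) + 9·(-9) + 8·(27/2) + (-7)·(-6) + (-3)·(1/4) = 219/4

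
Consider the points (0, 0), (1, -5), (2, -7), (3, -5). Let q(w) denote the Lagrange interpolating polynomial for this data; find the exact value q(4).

Evaluate each Lagrange basis at w = 4:
L_0(4) = (3)·(2)·(1)/[(-1)·(-2)·(-3)] = -1
L_1(4) = (4)·(2)·(1)/[(1)·(-1)·(-2)] = 4
L_2(4) = (4)·(3)·(1)/[(2)·(1)·(-1)] = -6
L_3(4) = (4)·(3)·(2)/[(3)·(2)·(1)] = 4
Sum: 0 + (-5)·(4) + (-7)·(-6) + (-5)·(4) = 2

2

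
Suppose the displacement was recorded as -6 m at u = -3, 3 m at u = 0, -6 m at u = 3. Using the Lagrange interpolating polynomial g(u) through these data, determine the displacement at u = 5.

Evaluate each Lagrange basis at u = 5:
L_0(5) = (5)·(2)/[(-3)·(-6)] = 5/9
L_1(5) = (8)·(2)/[(3)·(-3)] = -16/9
L_2(5) = (8)·(5)/[(6)·(3)] = 20/9
Sum: (-6)·(5/9) + 3·(-16/9) + (-6)·(20/9) = -22

-22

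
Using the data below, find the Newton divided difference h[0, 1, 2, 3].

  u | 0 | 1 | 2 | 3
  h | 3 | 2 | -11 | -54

h[0,1] = (2 - 3) / (1 - 0) = -1
h[1,2] = (-11 - 2) / (2 - 1) = -13
h[2,3] = (-54 - (-11)) / (3 - 2) = -43
h[0,1,2] = (-13 - (-1)) / (2 - 0) = -6
h[1,2,3] = (-43 - (-13)) / (3 - 1) = -15
h[0,1,2,3] = (-15 - (-6)) / (3 - 0) = -3

-3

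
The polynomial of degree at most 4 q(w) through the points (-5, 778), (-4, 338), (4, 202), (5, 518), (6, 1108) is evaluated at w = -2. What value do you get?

L_0(-2) = (2)·(-6)·(-7)·(-8)/[(-1)·(-9)·(-10)·(-11)] = -112/165
L_1(-2) = (3)·(-6)·(-7)·(-8)/[(1)·(-8)·(-9)·(-10)] = 7/5
L_2(-2) = (3)·(2)·(-7)·(-8)/[(9)·(8)·(-1)·(-2)] = 7/3
L_3(-2) = (3)·(2)·(-6)·(-8)/[(10)·(9)·(1)·(-1)] = -16/5
L_4(-2) = (3)·(2)·(-6)·(-7)/[(11)·(10)·(2)·(1)] = 63/55
Sum: 778·(-112/165) + 338·(7/5) + 202·(7/3) + 518·(-16/5) + 1108·(63/55) = 28

28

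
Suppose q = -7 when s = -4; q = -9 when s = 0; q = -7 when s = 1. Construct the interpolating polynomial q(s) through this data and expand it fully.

L_0(s) = s(s - 1) / [20] = (1/20)s^2 - (1/20)s
L_1(s) = (s + 4)(s - 1) / [-4] = -(1/4)s^2 - (3/4)s + 1
L_2(s) = (s + 4)s / [5] = (1/5)s^2 + (4/5)s
q(s) = (-7)·L_0 + (-9)·L_1 + (-7)·L_2
  (-7)·L_0(s) = -(7/20)s^2 + (7/20)s
  (-9)·L_1(s) = (9/4)s^2 + (27/4)s - 9
  (-7)·L_2(s) = -(7/5)s^2 - (28/5)s
Adding term by term: (1/2)s^2 + (3/2)s - 9

q(s) = (1/2)s^2 + (3/2)s - 9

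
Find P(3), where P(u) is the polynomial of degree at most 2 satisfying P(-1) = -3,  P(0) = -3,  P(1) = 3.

33

Using Newton's divided-difference form:
P[-1,0] = (-3 - (-3)) / (0 - (-1)) = 0
P[0,1] = (3 - (-3)) / (1 - 0) = 6
P[-1,0,1] = (6 - 0) / (1 - (-1)) = 3
P(3) = -3 + 0·(4) + 3·(4)·(3) = 33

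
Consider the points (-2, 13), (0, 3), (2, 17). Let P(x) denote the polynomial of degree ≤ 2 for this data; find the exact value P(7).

Evaluate each Lagrange basis at x = 7:
L_0(7) = (7)·(5)/[(-2)·(-4)] = 35/8
L_1(7) = (9)·(5)/[(2)·(-2)] = -45/4
L_2(7) = (9)·(7)/[(4)·(2)] = 63/8
Sum: 13·(35/8) + 3·(-45/4) + 17·(63/8) = 157

157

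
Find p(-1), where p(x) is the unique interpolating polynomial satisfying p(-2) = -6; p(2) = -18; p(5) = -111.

Evaluate each Lagrange basis at x = -1:
L_0(-1) = (-3)·(-6)/[(-4)·(-7)] = 9/14
L_1(-1) = (1)·(-6)/[(4)·(-3)] = 1/2
L_2(-1) = (1)·(-3)/[(7)·(3)] = -1/7
Sum: (-6)·(9/14) + (-18)·(1/2) + (-111)·(-1/7) = 3

3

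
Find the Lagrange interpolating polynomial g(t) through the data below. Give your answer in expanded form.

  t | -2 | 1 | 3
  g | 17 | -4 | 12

L_0(t) = (t - 1)(t - 3) / [15] = (1/15)t^2 - (4/15)t + 1/5
L_1(t) = (t + 2)(t - 3) / [-6] = -(1/6)t^2 + (1/6)t + 1
L_2(t) = (t + 2)(t - 1) / [10] = (1/10)t^2 + (1/10)t - 1/5
g(t) = 17·L_0 + (-4)·L_1 + 12·L_2
  17·L_0(t) = (17/15)t^2 - (68/15)t + 17/5
  (-4)·L_1(t) = (2/3)t^2 - (2/3)t - 4
  12·L_2(t) = (6/5)t^2 + (6/5)t - 12/5
Adding term by term: 3t^2 - 4t - 3

g(t) = 3t^2 - 4t - 3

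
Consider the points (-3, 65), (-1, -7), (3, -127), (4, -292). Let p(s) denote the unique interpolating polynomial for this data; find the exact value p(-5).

Evaluate each Lagrange basis at s = -5:
L_0(-5) = (-4)·(-8)·(-9)/[(-2)·(-6)·(-7)] = 24/7
L_1(-5) = (-2)·(-8)·(-9)/[(2)·(-4)·(-5)] = -18/5
L_2(-5) = (-2)·(-4)·(-9)/[(6)·(4)·(-1)] = 3
L_3(-5) = (-2)·(-4)·(-8)/[(7)·(5)·(1)] = -64/35
Sum: 65·(24/7) + (-7)·(-18/5) + (-127)·(3) + (-292)·(-64/35) = 401

401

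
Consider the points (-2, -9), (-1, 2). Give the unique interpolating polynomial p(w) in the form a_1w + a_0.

Build the Lagrange basis polynomials:
L_0(w) = (w + 1) / [-1] = -w - 1
L_1(w) = (w + 2) / [1] = w + 2
p(w) = (-9)·L_0 + 2·L_1
  (-9)·L_0(w) = 9w + 9
  2·L_1(w) = 2w + 4
Adding term by term: 11w + 13

p(w) = 11w + 13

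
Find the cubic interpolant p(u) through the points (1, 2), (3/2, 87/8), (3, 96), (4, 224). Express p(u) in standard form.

p(u) = 3u^3 + 3u^2 - 4u

L_0(u) = (u - 3/2)(u - 3)(u - 4) / [-3] = -(1/3)u^3 + (17/6)u^2 - (15/2)u + 6
L_1(u) = (u - 1)(u - 3)(u - 4) / [15/8] = (8/15)u^3 - (64/15)u^2 + (152/15)u - 32/5
L_2(u) = (u - 1)(u - 3/2)(u - 4) / [-3] = -(1/3)u^3 + (13/6)u^2 - (23/6)u + 2
L_3(u) = (u - 1)(u - 3/2)(u - 3) / [15/2] = (2/15)u^3 - (11/15)u^2 + (6/5)u - 3/5
p(u) = 2·L_0 + (87/8)·L_1 + 96·L_2 + 224·L_3
  2·L_0(u) = -(2/3)u^3 + (17/3)u^2 - 15u + 12
  (87/8)·L_1(u) = (29/5)u^3 - (232/5)u^2 + (551/5)u - 348/5
  96·L_2(u) = -32u^3 + 208u^2 - 368u + 192
  224·L_3(u) = (448/15)u^3 - (2464/15)u^2 + (1344/5)u - 672/5
Adding term by term: 3u^3 + 3u^2 - 4u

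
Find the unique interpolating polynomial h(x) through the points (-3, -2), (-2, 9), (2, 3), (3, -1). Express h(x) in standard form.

h(x) = (1/3)x^3 - (3/2)x^2 - (17/6)x + 12

Build the Lagrange basis polynomials:
L_0(x) = (x + 2)(x - 2)(x - 3) / [-30] = -(1/30)x^3 + (1/10)x^2 + (2/15)x - 2/5
L_1(x) = (x + 3)(x - 2)(x - 3) / [20] = (1/20)x^3 - (1/10)x^2 - (9/20)x + 9/10
L_2(x) = (x + 3)(x + 2)(x - 3) / [-20] = -(1/20)x^3 - (1/10)x^2 + (9/20)x + 9/10
L_3(x) = (x + 3)(x + 2)(x - 2) / [30] = (1/30)x^3 + (1/10)x^2 - (2/15)x - 2/5
h(x) = (-2)·L_0 + 9·L_1 + 3·L_2 + (-1)·L_3
  (-2)·L_0(x) = (1/15)x^3 - (1/5)x^2 - (4/15)x + 4/5
  9·L_1(x) = (9/20)x^3 - (9/10)x^2 - (81/20)x + 81/10
  3·L_2(x) = -(3/20)x^3 - (3/10)x^2 + (27/20)x + 27/10
  (-1)·L_3(x) = -(1/30)x^3 - (1/10)x^2 + (2/15)x + 2/5
Adding term by term: (1/3)x^3 - (3/2)x^2 - (17/6)x + 12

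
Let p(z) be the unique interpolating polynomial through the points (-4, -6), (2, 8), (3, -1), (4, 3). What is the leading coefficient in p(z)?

The leading coefficient equals the top divided difference p[-4,2,3,4].
p[-4,2] = (8 - (-6)) / (2 - (-4)) = 7/3
p[2,3] = (-1 - 8) / (3 - 2) = -9
p[3,4] = (3 - (-1)) / (4 - 3) = 4
p[-4,2,3] = (-9 - 7/3) / (3 - (-4)) = -34/21
p[2,3,4] = (4 - (-9)) / (4 - 2) = 13/2
p[-4,2,3,4] = (13/2 - (-34/21)) / (4 - (-4)) = 341/336

341/336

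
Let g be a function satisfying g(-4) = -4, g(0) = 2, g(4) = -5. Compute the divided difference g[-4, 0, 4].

-13/32

g[-4,0] = (2 - (-4)) / (0 - (-4)) = 3/2
g[0,4] = (-5 - 2) / (4 - 0) = -7/4
g[-4,0,4] = (-7/4 - 3/2) / (4 - (-4)) = -13/32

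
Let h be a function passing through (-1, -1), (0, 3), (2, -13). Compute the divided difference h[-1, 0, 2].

h[-1,0] = (3 - (-1)) / (0 - (-1)) = 4
h[0,2] = (-13 - 3) / (2 - 0) = -8
h[-1,0,2] = (-8 - 4) / (2 - (-1)) = -4

-4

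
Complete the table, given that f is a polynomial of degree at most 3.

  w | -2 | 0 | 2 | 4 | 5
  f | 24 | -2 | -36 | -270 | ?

The 4 known values determine f uniquely (degree ≤ 3).
L_0(5) = (5)·(3)·(1)/[(-2)·(-4)·(-6)] = -5/16
L_1(5) = (7)·(3)·(1)/[(2)·(-2)·(-4)] = 21/16
L_2(5) = (7)·(5)·(1)/[(4)·(2)·(-2)] = -35/16
L_3(5) = (7)·(5)·(3)/[(6)·(4)·(2)] = 35/16
Sum: 24·(-5/16) + (-2)·(21/16) + (-36)·(-35/16) + (-270)·(35/16) = -522

-522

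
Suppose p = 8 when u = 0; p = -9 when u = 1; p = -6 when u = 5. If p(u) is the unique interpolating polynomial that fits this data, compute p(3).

-217/10

L_0(3) = (2)·(-2)/[(-1)·(-5)] = -4/5
L_1(3) = (3)·(-2)/[(1)·(-4)] = 3/2
L_2(3) = (3)·(2)/[(5)·(4)] = 3/10
Sum: 8·(-4/5) + (-9)·(3/2) + (-6)·(3/10) = -217/10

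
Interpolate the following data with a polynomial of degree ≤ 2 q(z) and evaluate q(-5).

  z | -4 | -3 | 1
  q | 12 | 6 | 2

Evaluate each Lagrange basis at z = -5:
L_0(-5) = (-2)·(-6)/[(-1)·(-5)] = 12/5
L_1(-5) = (-1)·(-6)/[(1)·(-4)] = -3/2
L_2(-5) = (-1)·(-2)/[(5)·(4)] = 1/10
Sum: 12·(12/5) + 6·(-3/2) + 2·(1/10) = 20

20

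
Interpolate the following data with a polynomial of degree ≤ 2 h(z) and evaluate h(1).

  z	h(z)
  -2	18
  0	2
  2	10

3

Using Newton's divided-difference form:
h[-2,0] = (2 - 18) / (0 - (-2)) = -8
h[0,2] = (10 - 2) / (2 - 0) = 4
h[-2,0,2] = (4 - (-8)) / (2 - (-2)) = 3
h(1) = 18 + (-8)·(3) + 3·(3)·(1) = 3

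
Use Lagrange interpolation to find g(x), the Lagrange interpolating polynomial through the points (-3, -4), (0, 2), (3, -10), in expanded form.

L_0(x) = x(x - 3) / [18] = (1/18)x^2 - (1/6)x
L_1(x) = (x + 3)(x - 3) / [-9] = -(1/9)x^2 + 1
L_2(x) = (x + 3)x / [18] = (1/18)x^2 + (1/6)x
g(x) = (-4)·L_0 + 2·L_1 + (-10)·L_2
  (-4)·L_0(x) = -(2/9)x^2 + (2/3)x
  2·L_1(x) = -(2/9)x^2 + 2
  (-10)·L_2(x) = -(5/9)x^2 - (5/3)x
Adding term by term: -x^2 - x + 2

g(x) = -x^2 - x + 2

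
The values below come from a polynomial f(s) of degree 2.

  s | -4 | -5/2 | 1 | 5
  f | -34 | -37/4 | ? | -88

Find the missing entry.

The 3 known values determine f uniquely (degree ≤ 2).
Evaluate each Lagrange basis at s = 1:
L_0(1) = (7/2)·(-4)/[(-3/2)·(-9)] = -28/27
L_1(1) = (5)·(-4)/[(3/2)·(-15/2)] = 16/9
L_2(1) = (5)·(7/2)/[(9)·(15/2)] = 7/27
Sum: (-34)·(-28/27) + (-37/4)·(16/9) + (-88)·(7/27) = -4

-4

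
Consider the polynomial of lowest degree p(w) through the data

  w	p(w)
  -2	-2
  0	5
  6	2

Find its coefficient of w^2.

The leading coefficient equals the top divided difference p[-2,0,6].
p[-2,0] = (5 - (-2)) / (0 - (-2)) = 7/2
p[0,6] = (2 - 5) / (6 - 0) = -1/2
p[-2,0,6] = (-1/2 - 7/2) / (6 - (-2)) = -1/2

-1/2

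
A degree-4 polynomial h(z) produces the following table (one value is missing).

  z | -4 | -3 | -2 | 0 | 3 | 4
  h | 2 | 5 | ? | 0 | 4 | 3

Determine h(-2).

209/56

The 5 known values determine h uniquely (degree ≤ 4).
L_0(-2) = (1)·(-2)·(-5)·(-6)/[(-1)·(-4)·(-7)·(-8)] = -15/56
L_1(-2) = (2)·(-2)·(-5)·(-6)/[(1)·(-3)·(-6)·(-7)] = 20/21
L_2(-2) = (2)·(1)·(-5)·(-6)/[(4)·(3)·(-3)·(-4)] = 5/12
L_3(-2) = (2)·(1)·(-2)·(-6)/[(7)·(6)·(3)·(-1)] = -4/21
L_4(-2) = (2)·(1)·(-2)·(-5)/[(8)·(7)·(4)·(1)] = 5/56
Sum: 2·(-15/56) + 5·(20/21) + 0 + 4·(-4/21) + 3·(5/56) = 209/56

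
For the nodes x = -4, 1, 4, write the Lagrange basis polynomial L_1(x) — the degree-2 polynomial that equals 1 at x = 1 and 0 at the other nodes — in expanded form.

L_1(x) = (x + 4)(x - 4) / [(5)·(-3)]
       = (x^2 - 16) / (-15)

L_1(x) = -(1/15)x^2 + 16/15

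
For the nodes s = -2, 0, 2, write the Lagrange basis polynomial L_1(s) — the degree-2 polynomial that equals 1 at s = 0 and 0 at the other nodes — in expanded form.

L_1(s) = -(1/4)s^2 + 1

L_1(s) = (s + 2)(s - 2) / [(2)·(-2)]
       = (s^2 - 4) / (-4)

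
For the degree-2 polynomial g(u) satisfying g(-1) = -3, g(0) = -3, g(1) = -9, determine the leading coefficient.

-3

The leading coefficient equals the top divided difference g[-1,0,1].
g[-1,0] = (-3 - (-3)) / (0 - (-1)) = 0
g[0,1] = (-9 - (-3)) / (1 - 0) = -6
g[-1,0,1] = (-6 - 0) / (1 - (-1)) = -3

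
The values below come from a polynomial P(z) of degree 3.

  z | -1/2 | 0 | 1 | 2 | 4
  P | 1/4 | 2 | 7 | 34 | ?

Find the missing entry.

250

The 4 known values determine P uniquely (degree ≤ 3).
Evaluate each Lagrange basis at z = 4:
L_0(4) = (4)·(3)·(2)/[(-1/2)·(-3/2)·(-5/2)] = -64/5
L_1(4) = (9/2)·(3)·(2)/[(1/2)·(-1)·(-2)] = 27
L_2(4) = (9/2)·(4)·(2)/[(3/2)·(1)·(-1)] = -24
L_3(4) = (9/2)·(4)·(3)/[(5/2)·(2)·(1)] = 54/5
Sum: 1/4·(-64/5) + 2·(27) + 7·(-24) + 34·(54/5) = 250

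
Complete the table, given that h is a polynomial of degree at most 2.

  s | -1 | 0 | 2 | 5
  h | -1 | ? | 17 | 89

-1

The 3 known values determine h uniquely (degree ≤ 2).
L_0(0) = (-2)·(-5)/[(-3)·(-6)] = 5/9
L_1(0) = (1)·(-5)/[(3)·(-3)] = 5/9
L_2(0) = (1)·(-2)/[(6)·(3)] = -1/9
Sum: (-1)·(5/9) + 17·(5/9) + 89·(-1/9) = -1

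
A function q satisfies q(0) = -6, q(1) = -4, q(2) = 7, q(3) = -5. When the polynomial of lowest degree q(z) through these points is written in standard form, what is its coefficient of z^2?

Build the Lagrange basis polynomials:
L_0(z) = (z - 1)(z - 2)(z - 3) / [-6] = -(1/6)z^3 + z^2 - (11/6)z + 1
L_1(z) = z(z - 2)(z - 3) / [2] = (1/2)z^3 - (5/2)z^2 + 3z
L_2(z) = z(z - 1)(z - 3) / [-2] = -(1/2)z^3 + 2z^2 - (3/2)z
L_3(z) = z(z - 1)(z - 2) / [6] = (1/6)z^3 - (1/2)z^2 + (1/3)z
q(z) = (-6)·L_0 + (-4)·L_1 + 7·L_2 + (-5)·L_3
Only the coefficient of z^2 is needed; take it from each L_i and combine:
(-6)·(1) + (-4)·(-5/2) + 7·(2) + (-5)·(-1/2) = 41/2

41/2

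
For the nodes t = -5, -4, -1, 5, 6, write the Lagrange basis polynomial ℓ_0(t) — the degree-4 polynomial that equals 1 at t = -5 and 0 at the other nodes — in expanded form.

ℓ_0(t) = (1/440)t^4 - (3/220)t^3 - (21/440)t^2 + (53/220)t + 3/11

ℓ_0(t) = (t + 4)(t + 1)(t - 5)(t - 6) / [(-1)·(-4)·(-10)·(-11)]
       = (t^4 - 6t^3 - 21t^2 + 106t + 120) / (440)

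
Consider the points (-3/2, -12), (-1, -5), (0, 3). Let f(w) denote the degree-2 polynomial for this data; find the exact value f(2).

-5

Evaluate each Lagrange basis at w = 2:
L_0(2) = (3)·(2)/[(-1/2)·(-3/2)] = 8
L_1(2) = (7/2)·(2)/[(1/2)·(-1)] = -14
L_2(2) = (7/2)·(3)/[(3/2)·(1)] = 7
Sum: (-12)·(8) + (-5)·(-14) + 3·(7) = -5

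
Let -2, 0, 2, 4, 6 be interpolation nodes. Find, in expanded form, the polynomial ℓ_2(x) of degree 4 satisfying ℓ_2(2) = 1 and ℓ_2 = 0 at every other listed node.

ℓ_2(x) = (x + 2)x(x - 4)(x - 6) / [(4)·(2)·(-2)·(-4)]
       = (x^4 - 8x^3 + 4x^2 + 48x) / (64)

ℓ_2(x) = (1/64)x^4 - (1/8)x^3 + (1/16)x^2 + (3/4)x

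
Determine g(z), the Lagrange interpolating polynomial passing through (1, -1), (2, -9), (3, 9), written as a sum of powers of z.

g(z) = 13z^2 - 47z + 33

L_0(z) = (z - 2)(z - 3) / [2] = (1/2)z^2 - (5/2)z + 3
L_1(z) = (z - 1)(z - 3) / [-1] = -z^2 + 4z - 3
L_2(z) = (z - 1)(z - 2) / [2] = (1/2)z^2 - (3/2)z + 1
g(z) = (-1)·L_0 + (-9)·L_1 + 9·L_2
  (-1)·L_0(z) = -(1/2)z^2 + (5/2)z - 3
  (-9)·L_1(z) = 9z^2 - 36z + 27
  9·L_2(z) = (9/2)z^2 - (27/2)z + 9
Adding term by term: 13z^2 - 47z + 33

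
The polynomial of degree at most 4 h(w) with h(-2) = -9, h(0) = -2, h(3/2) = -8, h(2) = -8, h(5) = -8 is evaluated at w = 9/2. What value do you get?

-4765/1568

Evaluate each Lagrange basis at w = 9/2:
L_0(9/2) = (9/2)·(3)·(5/2)·(-1/2)/[(-2)·(-7/2)·(-4)·(-7)] = -135/1568
L_1(9/2) = (13/2)·(3)·(5/2)·(-1/2)/[(2)·(-3/2)·(-2)·(-5)] = 13/16
L_2(9/2) = (13/2)·(9/2)·(5/2)·(-1/2)/[(7/2)·(3/2)·(-1/2)·(-7/2)] = -195/49
L_3(9/2) = (13/2)·(9/2)·(3)·(-1/2)/[(4)·(2)·(1/2)·(-3)] = 117/32
L_4(9/2) = (13/2)·(9/2)·(3)·(5/2)/[(7)·(5)·(7/2)·(3)] = 117/196
Sum: (-9)·(-135/1568) + (-2)·(13/16) + (-8)·(-195/49) + (-8)·(117/32) + (-8)·(117/196) = -4765/1568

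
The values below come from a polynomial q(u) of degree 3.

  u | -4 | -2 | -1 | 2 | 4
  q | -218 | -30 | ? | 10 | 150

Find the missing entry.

The 4 known values determine q uniquely (degree ≤ 3).
Evaluate each Lagrange basis at u = -1:
L_0(-1) = (1)·(-3)·(-5)/[(-2)·(-6)·(-8)] = -5/32
L_1(-1) = (3)·(-3)·(-5)/[(2)·(-4)·(-6)] = 15/16
L_2(-1) = (3)·(1)·(-5)/[(6)·(4)·(-2)] = 5/16
L_3(-1) = (3)·(1)·(-3)/[(8)·(6)·(2)] = -3/32
Sum: (-218)·(-5/32) + (-30)·(15/16) + 10·(5/16) + 150·(-3/32) = -5

-5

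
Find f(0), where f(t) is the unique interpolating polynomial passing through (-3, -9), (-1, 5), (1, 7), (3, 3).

L_0(0) = (1)·(-1)·(-3)/[(-2)·(-4)·(-6)] = -1/16
L_1(0) = (3)·(-1)·(-3)/[(2)·(-2)·(-4)] = 9/16
L_2(0) = (3)·(1)·(-3)/[(4)·(2)·(-2)] = 9/16
L_3(0) = (3)·(1)·(-1)/[(6)·(4)·(2)] = -1/16
Sum: (-9)·(-1/16) + 5·(9/16) + 7·(9/16) + 3·(-1/16) = 57/8

57/8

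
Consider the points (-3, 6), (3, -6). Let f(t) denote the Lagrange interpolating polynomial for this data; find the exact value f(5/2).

-5

Evaluate each Lagrange basis at t = 5/2:
L_0(5/2) = (-1/2)/[(-6)] = 1/12
L_1(5/2) = (11/2)/[(6)] = 11/12
Sum: 6·(1/12) + (-6)·(11/12) = -5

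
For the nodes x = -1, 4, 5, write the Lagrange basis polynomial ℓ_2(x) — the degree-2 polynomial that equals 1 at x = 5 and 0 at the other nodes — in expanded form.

ℓ_2(x) = (1/6)x^2 - (1/2)x - 2/3

ℓ_2(x) = (x + 1)(x - 4) / [(6)·(1)]
       = (x^2 - 3x - 4) / (6)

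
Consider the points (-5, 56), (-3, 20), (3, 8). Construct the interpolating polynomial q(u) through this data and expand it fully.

q(u) = 2u^2 - 2u - 4

Build the Lagrange basis polynomials:
L_0(u) = (u + 3)(u - 3) / [16] = (1/16)u^2 - 9/16
L_1(u) = (u + 5)(u - 3) / [-12] = -(1/12)u^2 - (1/6)u + 5/4
L_2(u) = (u + 5)(u + 3) / [48] = (1/48)u^2 + (1/6)u + 5/16
q(u) = 56·L_0 + 20·L_1 + 8·L_2
  56·L_0(u) = (7/2)u^2 - 63/2
  20·L_1(u) = -(5/3)u^2 - (10/3)u + 25
  8·L_2(u) = (1/6)u^2 + (4/3)u + 5/2
Adding term by term: 2u^2 - 2u - 4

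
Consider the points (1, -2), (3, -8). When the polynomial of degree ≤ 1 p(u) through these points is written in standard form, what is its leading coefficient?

The leading coefficient equals the top divided difference p[1,3].
p[1,3] = (-8 - (-2)) / (3 - 1) = -3

-3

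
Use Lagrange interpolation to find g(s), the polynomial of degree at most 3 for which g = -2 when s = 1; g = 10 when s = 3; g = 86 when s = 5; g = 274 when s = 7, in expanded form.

g(s) = s^3 - s^2 - 3s + 1

Build the Lagrange basis polynomials:
L_0(s) = (s - 3)(s - 5)(s - 7) / [-48] = -(1/48)s^3 + (5/16)s^2 - (71/48)s + 35/16
L_1(s) = (s - 1)(s - 5)(s - 7) / [16] = (1/16)s^3 - (13/16)s^2 + (47/16)s - 35/16
L_2(s) = (s - 1)(s - 3)(s - 7) / [-16] = -(1/16)s^3 + (11/16)s^2 - (31/16)s + 21/16
L_3(s) = (s - 1)(s - 3)(s - 5) / [48] = (1/48)s^3 - (3/16)s^2 + (23/48)s - 5/16
g(s) = (-2)·L_0 + 10·L_1 + 86·L_2 + 274·L_3
  (-2)·L_0(s) = (1/24)s^3 - (5/8)s^2 + (71/24)s - 35/8
  10·L_1(s) = (5/8)s^3 - (65/8)s^2 + (235/8)s - 175/8
  86·L_2(s) = -(43/8)s^3 + (473/8)s^2 - (1333/8)s + 903/8
  274·L_3(s) = (137/24)s^3 - (411/8)s^2 + (3151/24)s - 685/8
Adding term by term: s^3 - s^2 - 3s + 1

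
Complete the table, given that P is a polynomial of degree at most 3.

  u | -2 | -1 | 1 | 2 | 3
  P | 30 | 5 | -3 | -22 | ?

The 4 known values determine P uniquely (degree ≤ 3).
Evaluate each Lagrange basis at u = 3:
L_0(3) = (4)·(2)·(1)/[(-1)·(-3)·(-4)] = -2/3
L_1(3) = (5)·(2)·(1)/[(1)·(-2)·(-3)] = 5/3
L_2(3) = (5)·(4)·(1)/[(3)·(2)·(-1)] = -10/3
L_3(3) = (5)·(4)·(2)/[(4)·(3)·(1)] = 10/3
Sum: 30·(-2/3) + 5·(5/3) + (-3)·(-10/3) + (-22)·(10/3) = -75

-75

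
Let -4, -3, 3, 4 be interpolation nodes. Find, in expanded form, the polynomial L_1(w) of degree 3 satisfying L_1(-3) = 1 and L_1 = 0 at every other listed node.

L_1(w) = (1/42)w^3 - (1/14)w^2 - (8/21)w + 8/7

L_1(w) = (w + 4)(w - 3)(w - 4) / [(1)·(-6)·(-7)]
       = (w^3 - 3w^2 - 16w + 48) / (42)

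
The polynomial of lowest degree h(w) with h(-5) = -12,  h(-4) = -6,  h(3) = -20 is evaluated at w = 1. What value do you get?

Evaluate each Lagrange basis at w = 1:
L_0(1) = (5)·(-2)/[(-1)·(-8)] = -5/4
L_1(1) = (6)·(-2)/[(1)·(-7)] = 12/7
L_2(1) = (6)·(5)/[(8)·(7)] = 15/28
Sum: (-12)·(-5/4) + (-6)·(12/7) + (-20)·(15/28) = -6

-6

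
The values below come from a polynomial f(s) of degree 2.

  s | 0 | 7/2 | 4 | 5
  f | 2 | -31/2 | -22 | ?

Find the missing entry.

-38

The 3 known values determine f uniquely (degree ≤ 2).
L_0(5) = (3/2)·(1)/[(-7/2)·(-4)] = 3/28
L_1(5) = (5)·(1)/[(7/2)·(-1/2)] = -20/7
L_2(5) = (5)·(3/2)/[(4)·(1/2)] = 15/4
Sum: 2·(3/28) + (-31/2)·(-20/7) + (-22)·(15/4) = -38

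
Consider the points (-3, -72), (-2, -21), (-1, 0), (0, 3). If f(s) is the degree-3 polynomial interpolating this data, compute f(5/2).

21/2

Evaluate each Lagrange basis at s = 5/2:
L_0(5/2) = (9/2)·(7/2)·(5/2)/[(-1)·(-2)·(-3)] = -105/16
L_1(5/2) = (11/2)·(7/2)·(5/2)/[(1)·(-1)·(-2)] = 385/16
L_2(5/2) = (11/2)·(9/2)·(5/2)/[(2)·(1)·(-1)] = -495/16
L_3(5/2) = (11/2)·(9/2)·(7/2)/[(3)·(2)·(1)] = 231/16
Sum: (-72)·(-105/16) + (-21)·(385/16) + 0 + 3·(231/16) = 21/2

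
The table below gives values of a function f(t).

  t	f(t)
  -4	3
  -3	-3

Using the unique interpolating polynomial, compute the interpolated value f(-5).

Evaluate each Lagrange basis at t = -5:
L_0(-5) = (-2)/[(-1)] = 2
L_1(-5) = (-1)/[(1)] = -1
Sum: 3·(2) + (-3)·(-1) = 9

9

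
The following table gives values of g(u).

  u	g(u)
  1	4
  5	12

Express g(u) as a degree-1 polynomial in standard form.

g(u) = 2u + 2

Build the Lagrange basis polynomials:
L_0(u) = (u - 5) / [-4] = -(1/4)u + 5/4
L_1(u) = (u - 1) / [4] = (1/4)u - 1/4
g(u) = 4·L_0 + 12·L_1
  4·L_0(u) = -u + 5
  12·L_1(u) = 3u - 3
Adding term by term: 2u + 2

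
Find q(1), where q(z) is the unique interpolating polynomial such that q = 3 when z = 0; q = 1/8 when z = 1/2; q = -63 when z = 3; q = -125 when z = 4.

-5

Evaluate each Lagrange basis at z = 1:
L_0(1) = (1/2)·(-2)·(-3)/[(-1/2)·(-3)·(-4)] = -1/2
L_1(1) = (1)·(-2)·(-3)/[(1/2)·(-5/2)·(-7/2)] = 48/35
L_2(1) = (1)·(1/2)·(-3)/[(3)·(5/2)·(-1)] = 1/5
L_3(1) = (1)·(1/2)·(-2)/[(4)·(7/2)·(1)] = -1/14
Sum: 3·(-1/2) + 1/8·(48/35) + (-63)·(1/5) + (-125)·(-1/14) = -5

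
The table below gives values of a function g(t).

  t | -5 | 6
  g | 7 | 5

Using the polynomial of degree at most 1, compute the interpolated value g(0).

Evaluate each Lagrange basis at t = 0:
L_0(0) = (-6)/[(-11)] = 6/11
L_1(0) = (5)/[(11)] = 5/11
Sum: 7·(6/11) + 5·(5/11) = 67/11

67/11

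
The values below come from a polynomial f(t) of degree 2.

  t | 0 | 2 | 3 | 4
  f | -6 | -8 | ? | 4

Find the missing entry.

-15/4

The 3 known values determine f uniquely (degree ≤ 2).
Evaluate each Lagrange basis at t = 3:
L_0(3) = (1)·(-1)/[(-2)·(-4)] = -1/8
L_1(3) = (3)·(-1)/[(2)·(-2)] = 3/4
L_2(3) = (3)·(1)/[(4)·(2)] = 3/8
Sum: (-6)·(-1/8) + (-8)·(3/4) + 4·(3/8) = -15/4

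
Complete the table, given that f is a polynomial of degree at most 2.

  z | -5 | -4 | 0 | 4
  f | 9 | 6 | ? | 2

-4/9

The 3 known values determine f uniquely (degree ≤ 2).
Evaluate each Lagrange basis at z = 0:
L_0(0) = (4)·(-4)/[(-1)·(-9)] = -16/9
L_1(0) = (5)·(-4)/[(1)·(-8)] = 5/2
L_2(0) = (5)·(4)/[(9)·(8)] = 5/18
Sum: 9·(-16/9) + 6·(5/2) + 2·(5/18) = -4/9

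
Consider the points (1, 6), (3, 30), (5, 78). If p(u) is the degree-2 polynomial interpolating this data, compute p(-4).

Evaluate each Lagrange basis at u = -4:
L_0(-4) = (-7)·(-9)/[(-2)·(-4)] = 63/8
L_1(-4) = (-5)·(-9)/[(2)·(-2)] = -45/4
L_2(-4) = (-5)·(-7)/[(4)·(2)] = 35/8
Sum: 6·(63/8) + 30·(-45/4) + 78·(35/8) = 51

51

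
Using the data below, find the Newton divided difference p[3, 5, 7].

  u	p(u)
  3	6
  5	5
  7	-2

p[3,5] = (5 - 6) / (5 - 3) = -1/2
p[5,7] = (-2 - 5) / (7 - 5) = -7/2
p[3,5,7] = (-7/2 - (-1/2)) / (7 - 3) = -3/4

-3/4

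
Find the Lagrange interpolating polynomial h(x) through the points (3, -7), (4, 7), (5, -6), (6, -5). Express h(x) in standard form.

h(x) = (41/6)x^3 - (191/2)x^2 + (1289/3)x - 621

Build the Lagrange basis polynomials:
L_0(x) = (x - 4)(x - 5)(x - 6) / [-6] = -(1/6)x^3 + (5/2)x^2 - (37/3)x + 20
L_1(x) = (x - 3)(x - 5)(x - 6) / [2] = (1/2)x^3 - 7x^2 + (63/2)x - 45
L_2(x) = (x - 3)(x - 4)(x - 6) / [-2] = -(1/2)x^3 + (13/2)x^2 - 27x + 36
L_3(x) = (x - 3)(x - 4)(x - 5) / [6] = (1/6)x^3 - 2x^2 + (47/6)x - 10
h(x) = (-7)·L_0 + 7·L_1 + (-6)·L_2 + (-5)·L_3
  (-7)·L_0(x) = (7/6)x^3 - (35/2)x^2 + (259/3)x - 140
  7·L_1(x) = (7/2)x^3 - 49x^2 + (441/2)x - 315
  (-6)·L_2(x) = 3x^3 - 39x^2 + 162x - 216
  (-5)·L_3(x) = -(5/6)x^3 + 10x^2 - (235/6)x + 50
Adding term by term: (41/6)x^3 - (191/2)x^2 + (1289/3)x - 621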